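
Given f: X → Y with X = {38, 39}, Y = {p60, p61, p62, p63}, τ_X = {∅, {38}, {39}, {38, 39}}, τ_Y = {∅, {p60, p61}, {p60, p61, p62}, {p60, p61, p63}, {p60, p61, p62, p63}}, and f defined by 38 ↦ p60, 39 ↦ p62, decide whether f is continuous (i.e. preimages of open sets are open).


f IS continuous.

Compute f^{-1}(U) for each U ∈ τ_Y:
  U = ∅: f^{-1}(U) = ∅ ∈ τ_X ✓.
  U = {p60, p61}: f^{-1}(U) = {38} ∈ τ_X ✓.
  U = {p60, p61, p62}: f^{-1}(U) = {38, 39} ∈ τ_X ✓.
  U = {p60, p61, p63}: f^{-1}(U) = {38} ∈ τ_X ✓.
  U = {p60, p61, p62, p63}: f^{-1}(U) = {38, 39} ∈ τ_X ✓.
Every preimage lies in τ_X, so f IS continuous.


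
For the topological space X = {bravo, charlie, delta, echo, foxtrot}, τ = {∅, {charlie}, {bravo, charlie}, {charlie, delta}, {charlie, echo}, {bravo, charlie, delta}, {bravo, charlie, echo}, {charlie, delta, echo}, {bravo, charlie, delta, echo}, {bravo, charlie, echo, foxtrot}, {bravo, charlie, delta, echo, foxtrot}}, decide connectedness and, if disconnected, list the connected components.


(X, τ) is connected.

Find clopen sets (U ∈ τ with X ∖ U ∈ τ):
  U = ∅, X ∖ U = {bravo, charlie, delta, echo, foxtrot} — both open, so U is clopen.
  U = {bravo, charlie, delta, echo, foxtrot}, X ∖ U = ∅ — both open, so U is clopen.
Only trivial clopens (∅ and X) exist, so (X, τ) is connected.
Compute connected components by grouping points that agree on all clopens:
  component: {bravo, charlie, delta, echo, foxtrot}


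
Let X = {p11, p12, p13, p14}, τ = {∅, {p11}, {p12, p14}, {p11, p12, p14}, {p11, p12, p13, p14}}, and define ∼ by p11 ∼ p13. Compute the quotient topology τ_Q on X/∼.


X/∼ = {[p11=p13], [p12], [p14]}; |τ_Q| = 3.

Equivalence classes: [p11=p13], [p12], [p14].
Quotient map π: X → X/∼ sends p11 ↦ [p11=p13], p12 ↦ [p12], p13 ↦ [p11=p13], p14 ↦ [p14].
For each subset V ⊆ X/∼, compute π^{-1}(V) ⊆ X and check whether π^{-1}(V) ∈ τ. V is open in τ_Q iff π^{-1}(V) ∈ τ.
  V = {}: π^{-1}(V) = ∅ ∈ τ ✓.
  V = {[p11=p13]}: π^{-1}(V) = {p11, p13} ∉ τ ✗.
  V = {[p12]}: π^{-1}(V) = {p12} ∉ τ ✗.
  V = {[p11=p13], [p12]}: π^{-1}(V) = {p11, p12, p13} ∉ τ ✗.
  V = {[p14]}: π^{-1}(V) = {p14} ∉ τ ✗.
  V = {[p11=p13], [p14]}: π^{-1}(V) = {p11, p13, p14} ∉ τ ✗.
  V = {[p12], [p14]}: π^{-1}(V) = {p12, p14} ∈ τ ✓.
  V = {[p11=p13], [p12], [p14]}: π^{-1}(V) = {p11, p12, p13, p14} ∈ τ ✓.
Open sets in the quotient: τ_Q = {{}, {[p12], [p14]}, {[p11=p13], [p12], [p14]}} (3 elements).


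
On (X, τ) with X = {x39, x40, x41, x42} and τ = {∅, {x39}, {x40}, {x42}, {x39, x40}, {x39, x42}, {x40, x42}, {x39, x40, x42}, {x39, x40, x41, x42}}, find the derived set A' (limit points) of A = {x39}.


A' = {x41}

For each x ∈ X, list the open sets U ∈ τ with x ∈ U, then check whether U ∩ (A ∖ {x}) ≠ ∅ for every such U.
  x = x39: open {x39} ∋ x has {x39} ∩ (A ∖ {x39}) = ∅, so x is NOT a limit point.
  x = x40: open {x40} ∋ x has {x40} ∩ (A ∖ {x40}) = ∅, so x is NOT a limit point.
  x = x41: opens ∋ x are {x39, x40, x41, x42}; each meets A ∖ {x41}, so x IS a limit point.
  x = x42: open {x42} ∋ x has {x42} ∩ (A ∖ {x42}) = ∅, so x is NOT a limit point.
Collecting: A' = {x41}.


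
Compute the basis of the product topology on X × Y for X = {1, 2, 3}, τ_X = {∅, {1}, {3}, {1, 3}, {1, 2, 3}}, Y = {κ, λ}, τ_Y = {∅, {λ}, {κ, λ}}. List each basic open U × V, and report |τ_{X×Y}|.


Basis B = {∅ × ∅, {1} × {λ}, {3} × {λ}, {1} × {κ, λ}, {1, 3} × {λ}, {3} × {κ, λ}, {1, 2, 3} × {λ}, {1, 3} × {κ, λ}, {1, 2, 3} × {κ, λ}}; |τ_{X×Y}| = 14.

Enumerate products U × V with U ∈ τ_X, V ∈ τ_Y (deduplicated):
  ∅ × ∅ = {} (∅)
  {1} × {λ} = {(1,λ)}
  {3} × {λ} = {(3,λ)}
  {1} × {κ, λ} = {(1,κ), (1,λ)}
  {1, 3} × {λ} = {(1,λ), (3,λ)}
  {3} × {κ, λ} = {(3,κ), (3,λ)}
  {1, 2, 3} × {λ} = {(1,λ), (2,λ), (3,λ)}
  {1, 3} × {κ, λ} = {(1,κ), (1,λ), (3,κ), (3,λ)}
  {1, 2, 3} × {κ, λ} = {(1,κ), (1,λ), (2,κ), (2,λ), (3,κ), (3,λ)}
These 9 distinct sets form the basis B.
Close under arbitrary unions to get τ_{X×Y}; counting gives |τ_{X×Y}| = 14.


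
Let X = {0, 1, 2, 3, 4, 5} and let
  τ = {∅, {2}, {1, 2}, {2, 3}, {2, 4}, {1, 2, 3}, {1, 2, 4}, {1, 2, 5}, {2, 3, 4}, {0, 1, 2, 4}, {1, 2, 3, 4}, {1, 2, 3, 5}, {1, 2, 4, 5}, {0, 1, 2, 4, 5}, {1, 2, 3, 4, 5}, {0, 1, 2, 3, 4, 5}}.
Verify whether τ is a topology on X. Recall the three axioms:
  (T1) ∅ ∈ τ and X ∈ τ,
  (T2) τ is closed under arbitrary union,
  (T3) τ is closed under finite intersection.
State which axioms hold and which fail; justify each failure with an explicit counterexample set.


τ is NOT a topology on X.

Axiom (T1): ∅ ∈ τ? Yes; X ∈ τ? Yes.
Axiom (T2/T3): check pairwise unions and intersections of members of τ.
Counterexample for (T2): {2, 3} ∪ {0, 1, 2, 4} = {0, 1, 2, 3, 4} ∉ τ. Therefore τ is NOT a topology.


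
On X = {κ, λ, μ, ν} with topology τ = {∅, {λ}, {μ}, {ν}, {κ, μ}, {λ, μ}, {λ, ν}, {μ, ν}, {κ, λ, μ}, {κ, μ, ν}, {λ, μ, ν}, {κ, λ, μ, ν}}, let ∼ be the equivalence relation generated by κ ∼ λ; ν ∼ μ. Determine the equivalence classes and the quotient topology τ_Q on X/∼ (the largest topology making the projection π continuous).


X/∼ = {[κ=λ], [μ=ν]}; |τ_Q| = 3.

Equivalence classes: [κ=λ], [μ=ν].
Quotient map π: X → X/∼ sends κ ↦ [κ=λ], λ ↦ [κ=λ], μ ↦ [μ=ν], ν ↦ [μ=ν].
For each subset V ⊆ X/∼, compute π^{-1}(V) ⊆ X and check whether π^{-1}(V) ∈ τ. V is open in τ_Q iff π^{-1}(V) ∈ τ.
  V = {}: π^{-1}(V) = ∅ ∈ τ ✓.
  V = {[κ=λ]}: π^{-1}(V) = {κ, λ} ∉ τ ✗.
  V = {[μ=ν]}: π^{-1}(V) = {μ, ν} ∈ τ ✓.
  V = {[κ=λ], [μ=ν]}: π^{-1}(V) = {κ, λ, μ, ν} ∈ τ ✓.
Open sets in the quotient: τ_Q = {{}, {[μ=ν]}, {[κ=λ], [μ=ν]}} (3 elements).


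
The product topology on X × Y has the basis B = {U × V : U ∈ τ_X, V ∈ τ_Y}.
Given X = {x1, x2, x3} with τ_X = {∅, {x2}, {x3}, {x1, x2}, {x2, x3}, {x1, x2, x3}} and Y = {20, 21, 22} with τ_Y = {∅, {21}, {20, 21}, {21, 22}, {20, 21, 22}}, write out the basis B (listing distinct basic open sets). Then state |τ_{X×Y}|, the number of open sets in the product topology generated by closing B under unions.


Basis B = {∅ × ∅, {x2} × {21}, {x3} × {21}, {x1, x2} × {21}, {x2} × {20, 21}, {x2} × {21, 22}, {x2, x3} × {21}, {x3} × {20, 21}, {x3} × {21, 22}, {x1, x2, x3} × {21}, {x2} × {20, 21, 22}, {x3} × {20, 21, 22}, {x1, x2} × {20, 21}, {x1, x2} × {21, 22}, {x2, x3} × {20, 21}, {x2, x3} × {21, 22}, {x1, x2} × {20, 21, 22}, {x1, x2, x3} × {20, 21}, {x1, x2, x3} × {21, 22}, {x2, x3} × {20, 21, 22}, {x1, x2, x3} × {20, 21, 22}}; |τ_{X×Y}| = 70.

Enumerate products U × V with U ∈ τ_X, V ∈ τ_Y (deduplicated):
  ∅ × ∅ = {} (∅)
  {x2} × {21} = {(x2,21)}
  {x3} × {21} = {(x3,21)}
  {x1, x2} × {21} = {(x1,21), (x2,21)}
  {x2} × {20, 21} = {(x2,20), (x2,21)}
  {x2} × {21, 22} = {(x2,21), (x2,22)}
  {x2, x3} × {21} = {(x2,21), (x3,21)}
  {x3} × {20, 21} = {(x3,20), (x3,21)}
  {x3} × {21, 22} = {(x3,21), (x3,22)}
  {x1, x2, x3} × {21} = {(x1,21), (x2,21), (x3,21)}
  {x2} × {20, 21, 22} = {(x2,20), (x2,21), (x2,22)}
  {x3} × {20, 21, 22} = {(x3,20), (x3,21), (x3,22)}
  {x1, x2} × {20, 21} = {(x1,20), (x1,21), (x2,20), (x2,21)}
  {x1, x2} × {21, 22} = {(x1,21), (x1,22), (x2,21), (x2,22)}
  {x2, x3} × {20, 21} = {(x2,20), (x2,21), (x3,20), (x3,21)}
  {x2, x3} × {21, 22} = {(x2,21), (x2,22), (x3,21), (x3,22)}
  {x1, x2} × {20, 21, 22} = {(x1,20), (x1,21), (x1,22), (x2,20), (x2,21), (x2,22)}
  {x1, x2, x3} × {20, 21} = {(x1,20), (x1,21), (x2,20), (x2,21), (x3,20), (x3,21)}
  {x1, x2, x3} × {21, 22} = {(x1,21), (x1,22), (x2,21), (x2,22), (x3,21), (x3,22)}
  {x2, x3} × {20, 21, 22} = {(x2,20), (x2,21), (x2,22), (x3,20), (x3,21), (x3,22)}
  {x1, x2, x3} × {20, 21, 22} = {(x1,20), (x1,21), (x1,22), (x2,20), (x2,21), (x2,22), (x3,20), (x3,21), (x3,22)}
These 21 distinct sets form the basis B.
Close under arbitrary unions to get τ_{X×Y}; counting gives |τ_{X×Y}| = 70.


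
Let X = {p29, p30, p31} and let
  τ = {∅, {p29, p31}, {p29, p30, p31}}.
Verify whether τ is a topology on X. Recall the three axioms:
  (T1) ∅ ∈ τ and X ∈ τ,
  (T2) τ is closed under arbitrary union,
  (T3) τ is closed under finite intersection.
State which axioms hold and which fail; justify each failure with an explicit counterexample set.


τ IS a topology on X.

Axiom (T1): ∅ ∈ τ? Yes; X ∈ τ? Yes.
Axiom (T2/T3): check pairwise unions and intersections of members of τ.
All pairwise intersections and unions checked — each lies in τ. Therefore τ satisfies (T1), (T2), (T3): it IS a topology on X.


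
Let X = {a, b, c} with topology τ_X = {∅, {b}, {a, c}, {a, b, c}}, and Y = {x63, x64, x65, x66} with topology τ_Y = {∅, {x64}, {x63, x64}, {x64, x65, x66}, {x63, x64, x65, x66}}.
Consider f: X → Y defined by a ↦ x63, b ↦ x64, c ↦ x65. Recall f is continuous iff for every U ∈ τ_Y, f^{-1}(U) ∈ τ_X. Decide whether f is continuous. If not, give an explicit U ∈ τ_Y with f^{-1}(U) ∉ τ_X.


f is NOT continuous.

Compute f^{-1}(U) for each U ∈ τ_Y:
  U = ∅: f^{-1}(U) = ∅ ∈ τ_X ✓.
  U = {x64}: f^{-1}(U) = {b} ∈ τ_X ✓.
  U = {x63, x64}: f^{-1}(U) = {a, b} ∉ τ_X ✗.
  U = {x64, x65, x66}: f^{-1}(U) = {b, c} ∉ τ_X ✗.
  U = {x63, x64, x65, x66}: f^{-1}(U) = {a, b, c} ∈ τ_X ✓.
Found U = {x63, x64} with f^{-1}(U) = {a, b} not in τ_X. Therefore f is NOT continuous.


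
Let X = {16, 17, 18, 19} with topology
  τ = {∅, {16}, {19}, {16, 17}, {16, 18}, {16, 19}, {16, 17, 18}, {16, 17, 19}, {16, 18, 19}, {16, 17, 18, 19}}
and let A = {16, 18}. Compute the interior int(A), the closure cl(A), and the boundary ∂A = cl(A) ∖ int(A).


int(A) = {16, 18}, cl(A) = {16, 17, 18}, ∂A = {17}.

Closed sets in (X, τ) are complements of opens:
  closed(X, τ) = {∅, {17}, {18}, {19}, {17, 18}, {17, 19}, {18, 19}, {16, 17, 18}, {17, 18, 19}, {16, 17, 18, 19}}.
int(A) = ⋃ {U ∈ τ : U ⊆ A}. Opens contained in A: ∅, {16}, {16, 18}.
Taking the union of these: int(A) = {16, 18}.
cl(A) = ⋂ {C closed : A ⊆ C}. Closed sets containing A: {16, 17, 18}, {16, 17, 18, 19}.
Intersecting these: cl(A) = {16, 17, 18}.
∂A = cl(A) ∖ int(A) = {16, 17, 18} ∖ {16, 18} = {17}.


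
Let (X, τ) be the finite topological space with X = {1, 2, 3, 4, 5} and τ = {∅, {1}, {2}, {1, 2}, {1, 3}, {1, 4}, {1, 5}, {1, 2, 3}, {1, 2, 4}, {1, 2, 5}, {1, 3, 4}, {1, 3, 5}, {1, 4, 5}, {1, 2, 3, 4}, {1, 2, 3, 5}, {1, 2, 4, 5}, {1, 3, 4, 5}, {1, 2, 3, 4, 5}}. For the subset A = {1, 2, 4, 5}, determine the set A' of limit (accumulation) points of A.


A' = {3, 4, 5}

For each x ∈ X, list the open sets U ∈ τ with x ∈ U, then check whether U ∩ (A ∖ {x}) ≠ ∅ for every such U.
  x = 1: open {1} ∋ x has {1} ∩ (A ∖ {1}) = ∅, so x is NOT a limit point.
  x = 2: open {2} ∋ x has {2} ∩ (A ∖ {2}) = ∅, so x is NOT a limit point.
  x = 3: opens ∋ x are {1, 3}, {1, 2, 3}, {1, 3, 4}, {1, 3, 5}, {1, 2, 3, 4}, {1, 2, 3, 5}, {1, 3, 4, 5}, {1, 2, 3, 4, 5}; each meets A ∖ {3}, so x IS a limit point.
  x = 4: opens ∋ x are {1, 4}, {1, 2, 4}, {1, 3, 4}, {1, 4, 5}, {1, 2, 3, 4}, {1, 2, 4, 5}, {1, 3, 4, 5}, {1, 2, 3, 4, 5}; each meets A ∖ {4}, so x IS a limit point.
  x = 5: opens ∋ x are {1, 5}, {1, 2, 5}, {1, 3, 5}, {1, 4, 5}, {1, 2, 3, 5}, {1, 2, 4, 5}, {1, 3, 4, 5}, {1, 2, 3, 4, 5}; each meets A ∖ {5}, so x IS a limit point.
Collecting: A' = {3, 4, 5}.


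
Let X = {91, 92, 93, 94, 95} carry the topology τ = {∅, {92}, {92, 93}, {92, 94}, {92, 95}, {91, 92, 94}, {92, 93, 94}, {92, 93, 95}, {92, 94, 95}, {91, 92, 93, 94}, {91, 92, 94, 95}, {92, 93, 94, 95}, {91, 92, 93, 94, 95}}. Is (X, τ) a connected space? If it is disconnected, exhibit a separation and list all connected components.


(X, τ) is connected.

Find clopen sets (U ∈ τ with X ∖ U ∈ τ):
  U = ∅, X ∖ U = {91, 92, 93, 94, 95} — both open, so U is clopen.
  U = {91, 92, 93, 94, 95}, X ∖ U = ∅ — both open, so U is clopen.
Only trivial clopens (∅ and X) exist, so (X, τ) is connected.
Compute connected components by grouping points that agree on all clopens:
  component: {91, 92, 93, 94, 95}


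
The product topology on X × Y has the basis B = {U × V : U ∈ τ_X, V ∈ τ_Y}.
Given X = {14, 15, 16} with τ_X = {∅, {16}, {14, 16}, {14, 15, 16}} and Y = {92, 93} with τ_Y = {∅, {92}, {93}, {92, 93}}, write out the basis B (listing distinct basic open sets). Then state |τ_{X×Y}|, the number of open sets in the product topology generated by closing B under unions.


Basis B = {∅ × ∅, {16} × {92}, {16} × {93}, {14, 16} × {92}, {14, 16} × {93}, {16} × {92, 93}, {14, 15, 16} × {92}, {14, 15, 16} × {93}, {14, 16} × {92, 93}, {14, 15, 16} × {92, 93}}; |τ_{X×Y}| = 16.

Enumerate products U × V with U ∈ τ_X, V ∈ τ_Y (deduplicated):
  ∅ × ∅ = {} (∅)
  {16} × {92} = {(16,92)}
  {16} × {93} = {(16,93)}
  {14, 16} × {92} = {(14,92), (16,92)}
  {14, 16} × {93} = {(14,93), (16,93)}
  {16} × {92, 93} = {(16,92), (16,93)}
  {14, 15, 16} × {92} = {(14,92), (15,92), (16,92)}
  {14, 15, 16} × {93} = {(14,93), (15,93), (16,93)}
  {14, 16} × {92, 93} = {(14,92), (14,93), (16,92), (16,93)}
  {14, 15, 16} × {92, 93} = {(14,92), (14,93), (15,92), (15,93), (16,92), (16,93)}
These 10 distinct sets form the basis B.
Close under arbitrary unions to get τ_{X×Y}; counting gives |τ_{X×Y}| = 16.


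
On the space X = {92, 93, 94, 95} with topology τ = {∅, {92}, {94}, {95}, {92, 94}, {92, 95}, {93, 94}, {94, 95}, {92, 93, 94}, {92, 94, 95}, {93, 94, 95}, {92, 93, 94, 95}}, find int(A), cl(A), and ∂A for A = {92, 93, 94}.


int(A) = {92, 93, 94}, cl(A) = {92, 93, 94}, ∂A = ∅.

Closed sets in (X, τ) are complements of opens:
  closed(X, τ) = {∅, {92}, {93}, {95}, {92, 93}, {92, 95}, {93, 94}, {93, 95}, {92, 93, 94}, {92, 93, 95}, {93, 94, 95}, {92, 93, 94, 95}}.
int(A) = ⋃ {U ∈ τ : U ⊆ A}. Opens contained in A: ∅, {92}, {94}, {92, 94}, {93, 94}, {92, 93, 94}.
Taking the union of these: int(A) = {92, 93, 94}.
cl(A) = ⋂ {C closed : A ⊆ C}. Closed sets containing A: {92, 93, 94}, {92, 93, 94, 95}.
Intersecting these: cl(A) = {92, 93, 94}.
∂A = cl(A) ∖ int(A) = {92, 93, 94} ∖ {92, 93, 94} = ∅.


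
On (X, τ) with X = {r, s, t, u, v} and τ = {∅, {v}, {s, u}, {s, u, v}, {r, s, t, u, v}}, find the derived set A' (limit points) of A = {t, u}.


A' = {r, s, t}

For each x ∈ X, list the open sets U ∈ τ with x ∈ U, then check whether U ∩ (A ∖ {x}) ≠ ∅ for every such U.
  x = r: opens ∋ x are {r, s, t, u, v}; each meets A ∖ {r}, so x IS a limit point.
  x = s: opens ∋ x are {s, u}, {s, u, v}, {r, s, t, u, v}; each meets A ∖ {s}, so x IS a limit point.
  x = t: opens ∋ x are {r, s, t, u, v}; each meets A ∖ {t}, so x IS a limit point.
  x = u: open {s, u} ∋ x has {s, u} ∩ (A ∖ {u}) = ∅, so x is NOT a limit point.
  x = v: open {v} ∋ x has {v} ∩ (A ∖ {v}) = ∅, so x is NOT a limit point.
Collecting: A' = {r, s, t}.


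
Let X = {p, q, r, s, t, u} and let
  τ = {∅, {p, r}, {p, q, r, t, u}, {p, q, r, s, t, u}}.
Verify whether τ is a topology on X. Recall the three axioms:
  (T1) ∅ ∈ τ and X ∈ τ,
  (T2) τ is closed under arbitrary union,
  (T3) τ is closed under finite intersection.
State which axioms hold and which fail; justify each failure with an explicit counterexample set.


τ IS a topology on X.

Axiom (T1): ∅ ∈ τ? Yes; X ∈ τ? Yes.
Axiom (T2/T3): check pairwise unions and intersections of members of τ.
All pairwise intersections and unions checked — each lies in τ. Therefore τ satisfies (T1), (T2), (T3): it IS a topology on X.


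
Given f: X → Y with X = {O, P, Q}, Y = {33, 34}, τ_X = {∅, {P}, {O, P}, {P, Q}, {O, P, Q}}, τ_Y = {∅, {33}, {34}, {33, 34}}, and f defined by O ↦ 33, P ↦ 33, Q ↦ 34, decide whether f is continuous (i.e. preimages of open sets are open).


f is NOT continuous.

Compute f^{-1}(U) for each U ∈ τ_Y:
  U = ∅: f^{-1}(U) = ∅ ∈ τ_X ✓.
  U = {33}: f^{-1}(U) = {O, P} ∈ τ_X ✓.
  U = {34}: f^{-1}(U) = {Q} ∉ τ_X ✗.
  U = {33, 34}: f^{-1}(U) = {O, P, Q} ∈ τ_X ✓.
Found U = {34} with f^{-1}(U) = {Q} not in τ_X. Therefore f is NOT continuous.


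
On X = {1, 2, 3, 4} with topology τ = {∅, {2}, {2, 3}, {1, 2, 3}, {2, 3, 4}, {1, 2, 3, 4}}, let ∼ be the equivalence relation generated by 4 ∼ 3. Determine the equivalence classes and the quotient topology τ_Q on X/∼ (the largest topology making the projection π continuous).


X/∼ = {[1], [2], [3=4]}; |τ_Q| = 4.

Equivalence classes: [1], [2], [3=4].
Quotient map π: X → X/∼ sends 1 ↦ [1], 2 ↦ [2], 3 ↦ [3=4], 4 ↦ [3=4].
For each subset V ⊆ X/∼, compute π^{-1}(V) ⊆ X and check whether π^{-1}(V) ∈ τ. V is open in τ_Q iff π^{-1}(V) ∈ τ.
  V = {}: π^{-1}(V) = ∅ ∈ τ ✓.
  V = {[1]}: π^{-1}(V) = {1} ∉ τ ✗.
  V = {[2]}: π^{-1}(V) = {2} ∈ τ ✓.
  V = {[1], [2]}: π^{-1}(V) = {1, 2} ∉ τ ✗.
  V = {[3=4]}: π^{-1}(V) = {3, 4} ∉ τ ✗.
  V = {[1], [3=4]}: π^{-1}(V) = {1, 3, 4} ∉ τ ✗.
  V = {[2], [3=4]}: π^{-1}(V) = {2, 3, 4} ∈ τ ✓.
  V = {[1], [2], [3=4]}: π^{-1}(V) = {1, 2, 3, 4} ∈ τ ✓.
Open sets in the quotient: τ_Q = {{}, {[2]}, {[2], [3=4]}, {[1], [2], [3=4]}} (4 elements).


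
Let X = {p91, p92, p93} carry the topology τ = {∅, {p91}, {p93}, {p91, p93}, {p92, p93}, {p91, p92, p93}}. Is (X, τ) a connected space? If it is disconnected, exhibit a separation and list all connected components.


(X, τ) is disconnected; components = [{p91}, {p92, p93}].

Find clopen sets (U ∈ τ with X ∖ U ∈ τ):
  U = ∅, X ∖ U = {p91, p92, p93} — both open, so U is clopen.
  U = {p91}, X ∖ U = {p92, p93} — both open, so U is clopen.
  U = {p92, p93}, X ∖ U = {p91} — both open, so U is clopen.
  U = {p91, p92, p93}, X ∖ U = ∅ — both open, so U is clopen.
Nontrivial clopen(s) exist: e.g. {p92, p93}. So (X, τ) is disconnected.
Compute connected components by grouping points that agree on all clopens:
  component: {p91}
  component: {p92, p93}


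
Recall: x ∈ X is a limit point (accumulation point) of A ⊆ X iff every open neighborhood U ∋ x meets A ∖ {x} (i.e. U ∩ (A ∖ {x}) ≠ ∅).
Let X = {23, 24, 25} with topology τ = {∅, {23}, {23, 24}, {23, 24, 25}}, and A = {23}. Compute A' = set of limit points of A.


A' = {24, 25}

For each x ∈ X, list the open sets U ∈ τ with x ∈ U, then check whether U ∩ (A ∖ {x}) ≠ ∅ for every such U.
  x = 23: open {23} ∋ x has {23} ∩ (A ∖ {23}) = ∅, so x is NOT a limit point.
  x = 24: opens ∋ x are {23, 24}, {23, 24, 25}; each meets A ∖ {24}, so x IS a limit point.
  x = 25: opens ∋ x are {23, 24, 25}; each meets A ∖ {25}, so x IS a limit point.
Collecting: A' = {24, 25}.


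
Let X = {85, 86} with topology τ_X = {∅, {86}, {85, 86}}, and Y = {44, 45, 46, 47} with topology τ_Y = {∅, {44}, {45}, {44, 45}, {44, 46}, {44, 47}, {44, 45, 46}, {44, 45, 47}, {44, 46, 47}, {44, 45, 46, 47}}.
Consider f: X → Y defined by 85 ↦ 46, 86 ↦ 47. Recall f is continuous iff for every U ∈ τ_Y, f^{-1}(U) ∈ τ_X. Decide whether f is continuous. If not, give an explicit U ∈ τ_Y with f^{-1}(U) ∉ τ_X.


f is NOT continuous.

Compute f^{-1}(U) for each U ∈ τ_Y:
  U = ∅: f^{-1}(U) = ∅ ∈ τ_X ✓.
  U = {44}: f^{-1}(U) = ∅ ∈ τ_X ✓.
  U = {45}: f^{-1}(U) = ∅ ∈ τ_X ✓.
  U = {44, 45}: f^{-1}(U) = ∅ ∈ τ_X ✓.
  U = {44, 46}: f^{-1}(U) = {85} ∉ τ_X ✗.
  U = {44, 47}: f^{-1}(U) = {86} ∈ τ_X ✓.
  U = {44, 45, 46}: f^{-1}(U) = {85} ∉ τ_X ✗.
  U = {44, 45, 47}: f^{-1}(U) = {86} ∈ τ_X ✓.
  U = {44, 46, 47}: f^{-1}(U) = {85, 86} ∈ τ_X ✓.
  U = {44, 45, 46, 47}: f^{-1}(U) = {85, 86} ∈ τ_X ✓.
Found U = {44, 46} with f^{-1}(U) = {85} not in τ_X. Therefore f is NOT continuous.


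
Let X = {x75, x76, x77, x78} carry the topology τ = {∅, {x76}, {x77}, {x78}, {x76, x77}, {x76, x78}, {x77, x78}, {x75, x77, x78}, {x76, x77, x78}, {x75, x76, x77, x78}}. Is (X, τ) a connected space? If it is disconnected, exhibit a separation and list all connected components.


(X, τ) is disconnected; components = [{x76}, {x75, x77, x78}].

Find clopen sets (U ∈ τ with X ∖ U ∈ τ):
  U = ∅, X ∖ U = {x75, x76, x77, x78} — both open, so U is clopen.
  U = {x76}, X ∖ U = {x75, x77, x78} — both open, so U is clopen.
  U = {x75, x77, x78}, X ∖ U = {x76} — both open, so U is clopen.
  U = {x75, x76, x77, x78}, X ∖ U = ∅ — both open, so U is clopen.
Nontrivial clopen(s) exist: e.g. {x76}. So (X, τ) is disconnected.
Compute connected components by grouping points that agree on all clopens:
  component: {x76}
  component: {x75, x77, x78}


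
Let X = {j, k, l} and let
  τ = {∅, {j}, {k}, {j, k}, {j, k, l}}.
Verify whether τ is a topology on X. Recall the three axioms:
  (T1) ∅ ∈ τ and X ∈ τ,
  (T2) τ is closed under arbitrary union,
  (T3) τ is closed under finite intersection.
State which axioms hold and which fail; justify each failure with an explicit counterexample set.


τ IS a topology on X.

Axiom (T1): ∅ ∈ τ? Yes; X ∈ τ? Yes.
Axiom (T2/T3): check pairwise unions and intersections of members of τ.
All pairwise intersections and unions checked — each lies in τ. Therefore τ satisfies (T1), (T2), (T3): it IS a topology on X.


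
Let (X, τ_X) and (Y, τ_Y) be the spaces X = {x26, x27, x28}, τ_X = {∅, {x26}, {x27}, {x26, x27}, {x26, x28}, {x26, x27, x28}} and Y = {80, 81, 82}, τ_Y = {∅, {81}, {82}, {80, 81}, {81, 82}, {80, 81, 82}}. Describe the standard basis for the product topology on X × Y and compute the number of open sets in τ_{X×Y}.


Basis B = {∅ × ∅, {x26} × {81}, {x26} × {82}, {x27} × {81}, {x27} × {82}, {x26} × {80, 81}, {x26} × {81, 82}, {x26, x27} × {81}, {x26, x28} × {81}, {x26, x27} × {82}, {x26, x28} × {82}, {x27} × {80, 81}, {x27} × {81, 82}, {x26} × {80, 81, 82}, {x26, x27, x28} × {81}, {x26, x27, x28} × {82}, {x27} × {80, 81, 82}, {x26, x27} × {80, 81}, {x26, x28} × {80, 81}, {x26, x27} × {81, 82}, {x26, x28} × {81, 82}, {x26, x27} × {80, 81, 82}, {x26, x28} × {80, 81, 82}, {x26, x27, x28} × {80, 81}, {x26, x27, x28} × {81, 82}, {x26, x27, x28} × {80, 81, 82}}; |τ_{X×Y}| = 108.

Enumerate products U × V with U ∈ τ_X, V ∈ τ_Y (deduplicated):
  ∅ × ∅ = {} (∅)
  {x26} × {81} = {(x26,81)}
  {x26} × {82} = {(x26,82)}
  {x27} × {81} = {(x27,81)}
  {x27} × {82} = {(x27,82)}
  {x26} × {80, 81} = {(x26,80), (x26,81)}
  {x26} × {81, 82} = {(x26,81), (x26,82)}
  {x26, x27} × {81} = {(x26,81), (x27,81)}
  {x26, x28} × {81} = {(x26,81), (x28,81)}
  {x26, x27} × {82} = {(x26,82), (x27,82)}
  {x26, x28} × {82} = {(x26,82), (x28,82)}
  {x27} × {80, 81} = {(x27,80), (x27,81)}
  {x27} × {81, 82} = {(x27,81), (x27,82)}
  {x26} × {80, 81, 82} = {(x26,80), (x26,81), (x26,82)}
  {x26, x27, x28} × {81} = {(x26,81), (x27,81), (x28,81)}
  {x26, x27, x28} × {82} = {(x26,82), (x27,82), (x28,82)}
  {x27} × {80, 81, 82} = {(x27,80), (x27,81), (x27,82)}
  {x26, x27} × {80, 81} = {(x26,80), (x26,81), (x27,80), (x27,81)}
  {x26, x28} × {80, 81} = {(x26,80), (x26,81), (x28,80), (x28,81)}
  {x26, x27} × {81, 82} = {(x26,81), (x26,82), (x27,81), (x27,82)}
  {x26, x28} × {81, 82} = {(x26,81), (x26,82), (x28,81), (x28,82)}
  {x26, x27} × {80, 81, 82} = {(x26,80), (x26,81), (x26,82), (x27,80), (x27,81), (x27,82)}
  {x26, x28} × {80, 81, 82} = {(x26,80), (x26,81), (x26,82), (x28,80), (x28,81), (x28,82)}
  {x26, x27, x28} × {80, 81} = {(x26,80), (x26,81), (x27,80), (x27,81), (x28,80), (x28,81)}
  {x26, x27, x28} × {81, 82} = {(x26,81), (x26,82), (x27,81), (x27,82), (x28,81), (x28,82)}
  {x26, x27, x28} × {80, 81, 82} = {(x26,80), (x26,81), (x26,82), (x27,80), (x27,81), (x27,82), (x28,80), (x28,81), (x28,82)}
These 26 distinct sets form the basis B.
Close under arbitrary unions to get τ_{X×Y}; counting gives |τ_{X×Y}| = 108.


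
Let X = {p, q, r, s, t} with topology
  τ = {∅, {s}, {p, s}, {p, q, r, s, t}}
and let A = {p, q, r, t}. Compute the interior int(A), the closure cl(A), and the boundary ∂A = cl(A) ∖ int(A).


int(A) = ∅, cl(A) = {p, q, r, t}, ∂A = {p, q, r, t}.

Closed sets in (X, τ) are complements of opens:
  closed(X, τ) = {∅, {q, r, t}, {p, q, r, t}, {p, q, r, s, t}}.
int(A) = ⋃ {U ∈ τ : U ⊆ A}. Opens contained in A: ∅.
Taking the union of these: int(A) = ∅.
cl(A) = ⋂ {C closed : A ⊆ C}. Closed sets containing A: {p, q, r, t}, {p, q, r, s, t}.
Intersecting these: cl(A) = {p, q, r, t}.
∂A = cl(A) ∖ int(A) = {p, q, r, t} ∖ ∅ = {p, q, r, t}.


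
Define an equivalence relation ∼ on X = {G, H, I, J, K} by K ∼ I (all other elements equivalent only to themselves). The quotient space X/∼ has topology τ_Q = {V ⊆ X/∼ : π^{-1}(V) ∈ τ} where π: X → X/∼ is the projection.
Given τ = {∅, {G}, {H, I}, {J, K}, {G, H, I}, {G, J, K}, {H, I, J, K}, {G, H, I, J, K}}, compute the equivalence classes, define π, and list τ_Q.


X/∼ = {[G], [H], [I=K], [J]}; |τ_Q| = 4.

Equivalence classes: [G], [H], [I=K], [J].
Quotient map π: X → X/∼ sends G ↦ [G], H ↦ [H], I ↦ [I=K], J ↦ [J], K ↦ [I=K].
For each subset V ⊆ X/∼, compute π^{-1}(V) ⊆ X and check whether π^{-1}(V) ∈ τ. V is open in τ_Q iff π^{-1}(V) ∈ τ.
  V = {}: π^{-1}(V) = ∅ ∈ τ ✓.
  V = {[G]}: π^{-1}(V) = {G} ∈ τ ✓.
  V = {[H]}: π^{-1}(V) = {H} ∉ τ ✗.
  V = {[G], [H]}: π^{-1}(V) = {G, H} ∉ τ ✗.
  V = {[I=K]}: π^{-1}(V) = {I, K} ∉ τ ✗.
  V = {[G], [I=K]}: π^{-1}(V) = {G, I, K} ∉ τ ✗.
  V = {[H], [I=K]}: π^{-1}(V) = {H, I, K} ∉ τ ✗.
  V = {[G], [H], [I=K]}: π^{-1}(V) = {G, H, I, K} ∉ τ ✗.
  V = {[J]}: π^{-1}(V) = {J} ∉ τ ✗.
  V = {[G], [J]}: π^{-1}(V) = {G, J} ∉ τ ✗.
  V = {[H], [J]}: π^{-1}(V) = {H, J} ∉ τ ✗.
  V = {[G], [H], [J]}: π^{-1}(V) = {G, H, J} ∉ τ ✗.
  V = {[I=K], [J]}: π^{-1}(V) = {I, J, K} ∉ τ ✗.
  V = {[G], [I=K], [J]}: π^{-1}(V) = {G, I, J, K} ∉ τ ✗.
  V = {[H], [I=K], [J]}: π^{-1}(V) = {H, I, J, K} ∈ τ ✓.
  V = {[G], [H], [I=K], [J]}: π^{-1}(V) = {G, H, I, J, K} ∈ τ ✓.
Open sets in the quotient: τ_Q = {{}, {[G]}, {[H], [I=K], [J]}, {[G], [H], [I=K], [J]}} (4 elements).


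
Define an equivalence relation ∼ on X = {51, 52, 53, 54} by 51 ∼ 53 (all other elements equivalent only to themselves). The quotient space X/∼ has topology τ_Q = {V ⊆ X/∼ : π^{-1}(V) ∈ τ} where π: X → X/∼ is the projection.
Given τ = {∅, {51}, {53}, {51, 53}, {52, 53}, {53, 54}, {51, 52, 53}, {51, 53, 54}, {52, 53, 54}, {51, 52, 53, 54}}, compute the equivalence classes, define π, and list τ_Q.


X/∼ = {[51=53], [52], [54]}; |τ_Q| = 5.

Equivalence classes: [51=53], [52], [54].
Quotient map π: X → X/∼ sends 51 ↦ [51=53], 52 ↦ [52], 53 ↦ [51=53], 54 ↦ [54].
For each subset V ⊆ X/∼, compute π^{-1}(V) ⊆ X and check whether π^{-1}(V) ∈ τ. V is open in τ_Q iff π^{-1}(V) ∈ τ.
  V = {}: π^{-1}(V) = ∅ ∈ τ ✓.
  V = {[51=53]}: π^{-1}(V) = {51, 53} ∈ τ ✓.
  V = {[52]}: π^{-1}(V) = {52} ∉ τ ✗.
  V = {[51=53], [52]}: π^{-1}(V) = {51, 52, 53} ∈ τ ✓.
  V = {[54]}: π^{-1}(V) = {54} ∉ τ ✗.
  V = {[51=53], [54]}: π^{-1}(V) = {51, 53, 54} ∈ τ ✓.
  V = {[52], [54]}: π^{-1}(V) = {52, 54} ∉ τ ✗.
  V = {[51=53], [52], [54]}: π^{-1}(V) = {51, 52, 53, 54} ∈ τ ✓.
Open sets in the quotient: τ_Q = {{}, {[51=53]}, {[51=53], [52]}, {[51=53], [54]}, {[51=53], [52], [54]}} (5 elements).


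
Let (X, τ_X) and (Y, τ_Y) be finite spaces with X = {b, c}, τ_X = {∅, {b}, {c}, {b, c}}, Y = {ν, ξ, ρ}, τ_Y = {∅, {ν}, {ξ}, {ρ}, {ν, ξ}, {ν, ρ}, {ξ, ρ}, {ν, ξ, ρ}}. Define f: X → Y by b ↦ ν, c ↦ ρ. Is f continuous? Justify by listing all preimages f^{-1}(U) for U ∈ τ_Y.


f IS continuous.

Compute f^{-1}(U) for each U ∈ τ_Y:
  U = ∅: f^{-1}(U) = ∅ ∈ τ_X ✓.
  U = {ν}: f^{-1}(U) = {b} ∈ τ_X ✓.
  U = {ξ}: f^{-1}(U) = ∅ ∈ τ_X ✓.
  U = {ρ}: f^{-1}(U) = {c} ∈ τ_X ✓.
  U = {ν, ξ}: f^{-1}(U) = {b} ∈ τ_X ✓.
  U = {ν, ρ}: f^{-1}(U) = {b, c} ∈ τ_X ✓.
  U = {ξ, ρ}: f^{-1}(U) = {c} ∈ τ_X ✓.
  U = {ν, ξ, ρ}: f^{-1}(U) = {b, c} ∈ τ_X ✓.
Every preimage lies in τ_X, so f IS continuous.


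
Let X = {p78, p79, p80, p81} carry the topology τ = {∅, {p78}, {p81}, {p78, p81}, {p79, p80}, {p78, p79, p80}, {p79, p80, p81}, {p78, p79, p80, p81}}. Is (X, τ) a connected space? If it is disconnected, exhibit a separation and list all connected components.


(X, τ) is disconnected; components = [{p78}, {p81}, {p79, p80}].

Find clopen sets (U ∈ τ with X ∖ U ∈ τ):
  U = ∅, X ∖ U = {p78, p79, p80, p81} — both open, so U is clopen.
  U = {p78}, X ∖ U = {p79, p80, p81} — both open, so U is clopen.
  U = {p81}, X ∖ U = {p78, p79, p80} — both open, so U is clopen.
  U = {p78, p81}, X ∖ U = {p79, p80} — both open, so U is clopen.
  U = {p79, p80}, X ∖ U = {p78, p81} — both open, so U is clopen.
  U = {p78, p79, p80}, X ∖ U = {p81} — both open, so U is clopen.
  U = {p79, p80, p81}, X ∖ U = {p78} — both open, so U is clopen.
  U = {p78, p79, p80, p81}, X ∖ U = ∅ — both open, so U is clopen.
Nontrivial clopen(s) exist: e.g. {p78}. So (X, τ) is disconnected.
Compute connected components by grouping points that agree on all clopens:
  component: {p78}
  component: {p81}
  component: {p79, p80}


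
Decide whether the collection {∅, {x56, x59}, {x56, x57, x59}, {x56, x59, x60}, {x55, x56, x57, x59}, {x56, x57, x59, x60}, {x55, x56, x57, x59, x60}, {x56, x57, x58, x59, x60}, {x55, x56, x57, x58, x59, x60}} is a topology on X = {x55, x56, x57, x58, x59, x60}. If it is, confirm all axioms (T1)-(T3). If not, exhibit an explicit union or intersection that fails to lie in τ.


τ IS a topology on X.

Axiom (T1): ∅ ∈ τ? Yes; X ∈ τ? Yes.
Axiom (T2/T3): check pairwise unions and intersections of members of τ.
All pairwise intersections and unions checked — each lies in τ. Therefore τ satisfies (T1), (T2), (T3): it IS a topology on X.


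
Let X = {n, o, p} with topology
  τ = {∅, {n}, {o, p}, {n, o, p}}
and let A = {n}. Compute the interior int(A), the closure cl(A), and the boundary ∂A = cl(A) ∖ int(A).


int(A) = {n}, cl(A) = {n}, ∂A = ∅.

Closed sets in (X, τ) are complements of opens:
  closed(X, τ) = {∅, {n}, {o, p}, {n, o, p}}.
int(A) = ⋃ {U ∈ τ : U ⊆ A}. Opens contained in A: ∅, {n}.
Taking the union of these: int(A) = {n}.
cl(A) = ⋂ {C closed : A ⊆ C}. Closed sets containing A: {n}, {n, o, p}.
Intersecting these: cl(A) = {n}.
∂A = cl(A) ∖ int(A) = {n} ∖ {n} = ∅.


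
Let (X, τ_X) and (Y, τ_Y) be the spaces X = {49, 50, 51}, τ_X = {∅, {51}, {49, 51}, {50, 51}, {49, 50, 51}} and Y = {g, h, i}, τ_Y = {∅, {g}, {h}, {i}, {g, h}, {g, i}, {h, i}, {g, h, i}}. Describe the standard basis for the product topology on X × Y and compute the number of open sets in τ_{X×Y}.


Basis B = {∅ × ∅, {51} × {g}, {51} × {h}, {51} × {i}, {49, 51} × {g}, {49, 51} × {h}, {49, 51} × {i}, {50, 51} × {g}, {50, 51} × {h}, {50, 51} × {i}, {51} × {g, h}, {51} × {g, i}, {51} × {h, i}, {49, 50, 51} × {g}, {49, 50, 51} × {h}, {49, 50, 51} × {i}, {51} × {g, h, i}, {49, 51} × {g, h}, {49, 51} × {g, i}, {49, 51} × {h, i}, {50, 51} × {g, h}, {50, 51} × {g, i}, {50, 51} × {h, i}, {49, 51} × {g, h, i}, {49, 50, 51} × {g, h}, {49, 50, 51} × {g, i}, {49, 50, 51} × {h, i}, {50, 51} × {g, h, i}, {49, 50, 51} × {g, h, i}}; |τ_{X×Y}| = 125.

Enumerate products U × V with U ∈ τ_X, V ∈ τ_Y (deduplicated):
  ∅ × ∅ = {} (∅)
  {51} × {g} = {(51,g)}
  {51} × {h} = {(51,h)}
  {51} × {i} = {(51,i)}
  {49, 51} × {g} = {(49,g), (51,g)}
  {49, 51} × {h} = {(49,h), (51,h)}
  {49, 51} × {i} = {(49,i), (51,i)}
  {50, 51} × {g} = {(50,g), (51,g)}
  {50, 51} × {h} = {(50,h), (51,h)}
  {50, 51} × {i} = {(50,i), (51,i)}
  {51} × {g, h} = {(51,g), (51,h)}
  {51} × {g, i} = {(51,g), (51,i)}
  {51} × {h, i} = {(51,h), (51,i)}
  {49, 50, 51} × {g} = {(49,g), (50,g), (51,g)}
  {49, 50, 51} × {h} = {(49,h), (50,h), (51,h)}
  {49, 50, 51} × {i} = {(49,i), (50,i), (51,i)}
  {51} × {g, h, i} = {(51,g), (51,h), (51,i)}
  {49, 51} × {g, h} = {(49,g), (49,h), (51,g), (51,h)}
  {49, 51} × {g, i} = {(49,g), (49,i), (51,g), (51,i)}
  {49, 51} × {h, i} = {(49,h), (49,i), (51,h), (51,i)}
  {50, 51} × {g, h} = {(50,g), (50,h), (51,g), (51,h)}
  {50, 51} × {g, i} = {(50,g), (50,i), (51,g), (51,i)}
  {50, 51} × {h, i} = {(50,h), (50,i), (51,h), (51,i)}
  {49, 51} × {g, h, i} = {(49,g), (49,h), (49,i), (51,g), (51,h), (51,i)}
  {49, 50, 51} × {g, h} = {(49,g), (49,h), (50,g), (50,h), (51,g), (51,h)}
  {49, 50, 51} × {g, i} = {(49,g), (49,i), (50,g), (50,i), (51,g), (51,i)}
  {49, 50, 51} × {h, i} = {(49,h), (49,i), (50,h), (50,i), (51,h), (51,i)}
  {50, 51} × {g, h, i} = {(50,g), (50,h), (50,i), (51,g), (51,h), (51,i)}
  {49, 50, 51} × {g, h, i} = {(49,g), (49,h), (49,i), (50,g), (50,h), (50,i), (51,g), (51,h), (51,i)}
These 29 distinct sets form the basis B.
Close under arbitrary unions to get τ_{X×Y}; counting gives |τ_{X×Y}| = 125.


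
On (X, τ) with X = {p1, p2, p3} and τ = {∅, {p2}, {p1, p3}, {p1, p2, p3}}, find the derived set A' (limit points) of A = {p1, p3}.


A' = {p1, p3}

For each x ∈ X, list the open sets U ∈ τ with x ∈ U, then check whether U ∩ (A ∖ {x}) ≠ ∅ for every such U.
  x = p1: opens ∋ x are {p1, p3}, {p1, p2, p3}; each meets A ∖ {p1}, so x IS a limit point.
  x = p2: open {p2} ∋ x has {p2} ∩ (A ∖ {p2}) = ∅, so x is NOT a limit point.
  x = p3: opens ∋ x are {p1, p3}, {p1, p2, p3}; each meets A ∖ {p3}, so x IS a limit point.
Collecting: A' = {p1, p3}.


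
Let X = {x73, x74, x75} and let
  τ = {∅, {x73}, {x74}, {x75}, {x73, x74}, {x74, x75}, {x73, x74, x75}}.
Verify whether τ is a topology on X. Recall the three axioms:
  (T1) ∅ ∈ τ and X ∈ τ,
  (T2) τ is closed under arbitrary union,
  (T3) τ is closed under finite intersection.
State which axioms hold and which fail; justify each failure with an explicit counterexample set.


τ is NOT a topology on X.

Axiom (T1): ∅ ∈ τ? Yes; X ∈ τ? Yes.
Axiom (T2/T3): check pairwise unions and intersections of members of τ.
Counterexample for (T2): {x73} ∪ {x75} = {x73, x75} ∉ τ. Therefore τ is NOT a topology.


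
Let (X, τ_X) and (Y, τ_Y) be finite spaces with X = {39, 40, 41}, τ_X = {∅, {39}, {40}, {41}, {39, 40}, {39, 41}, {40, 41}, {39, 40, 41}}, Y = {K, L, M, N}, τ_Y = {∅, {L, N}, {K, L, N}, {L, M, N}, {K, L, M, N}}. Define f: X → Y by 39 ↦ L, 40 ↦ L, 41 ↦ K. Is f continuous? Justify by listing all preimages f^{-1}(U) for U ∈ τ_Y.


f IS continuous.

Compute f^{-1}(U) for each U ∈ τ_Y:
  U = ∅: f^{-1}(U) = ∅ ∈ τ_X ✓.
  U = {L, N}: f^{-1}(U) = {39, 40} ∈ τ_X ✓.
  U = {K, L, N}: f^{-1}(U) = {39, 40, 41} ∈ τ_X ✓.
  U = {L, M, N}: f^{-1}(U) = {39, 40} ∈ τ_X ✓.
  U = {K, L, M, N}: f^{-1}(U) = {39, 40, 41} ∈ τ_X ✓.
Every preimage lies in τ_X, so f IS continuous.


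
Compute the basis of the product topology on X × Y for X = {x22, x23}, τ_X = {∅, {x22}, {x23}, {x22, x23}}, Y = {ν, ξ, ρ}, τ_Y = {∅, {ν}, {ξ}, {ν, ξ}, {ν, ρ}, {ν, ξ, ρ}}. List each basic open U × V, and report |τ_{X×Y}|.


Basis B = {∅ × ∅, {x22} × {ν}, {x22} × {ξ}, {x23} × {ν}, {x23} × {ξ}, {x22} × {ν, ξ}, {x22} × {ν, ρ}, {x22, x23} × {ν}, {x22, x23} × {ξ}, {x23} × {ν, ξ}, {x23} × {ν, ρ}, {x22} × {ν, ξ, ρ}, {x23} × {ν, ξ, ρ}, {x22, x23} × {ν, ξ}, {x22, x23} × {ν, ρ}, {x22, x23} × {ν, ξ, ρ}}; |τ_{X×Y}| = 36.

Enumerate products U × V with U ∈ τ_X, V ∈ τ_Y (deduplicated):
  ∅ × ∅ = {} (∅)
  {x22} × {ν} = {(x22,ν)}
  {x22} × {ξ} = {(x22,ξ)}
  {x23} × {ν} = {(x23,ν)}
  {x23} × {ξ} = {(x23,ξ)}
  {x22} × {ν, ξ} = {(x22,ν), (x22,ξ)}
  {x22} × {ν, ρ} = {(x22,ν), (x22,ρ)}
  {x22, x23} × {ν} = {(x22,ν), (x23,ν)}
  {x22, x23} × {ξ} = {(x22,ξ), (x23,ξ)}
  {x23} × {ν, ξ} = {(x23,ν), (x23,ξ)}
  {x23} × {ν, ρ} = {(x23,ν), (x23,ρ)}
  {x22} × {ν, ξ, ρ} = {(x22,ν), (x22,ξ), (x22,ρ)}
  {x23} × {ν, ξ, ρ} = {(x23,ν), (x23,ξ), (x23,ρ)}
  {x22, x23} × {ν, ξ} = {(x22,ν), (x22,ξ), (x23,ν), (x23,ξ)}
  {x22, x23} × {ν, ρ} = {(x22,ν), (x22,ρ), (x23,ν), (x23,ρ)}
  {x22, x23} × {ν, ξ, ρ} = {(x22,ν), (x22,ξ), (x22,ρ), (x23,ν), (x23,ξ), (x23,ρ)}
These 16 distinct sets form the basis B.
Close under arbitrary unions to get τ_{X×Y}; counting gives |τ_{X×Y}| = 36.


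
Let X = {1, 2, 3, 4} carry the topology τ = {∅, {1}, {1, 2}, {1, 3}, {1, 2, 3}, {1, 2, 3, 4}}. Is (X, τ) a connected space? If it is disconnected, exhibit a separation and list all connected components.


(X, τ) is connected.

Find clopen sets (U ∈ τ with X ∖ U ∈ τ):
  U = ∅, X ∖ U = {1, 2, 3, 4} — both open, so U is clopen.
  U = {1, 2, 3, 4}, X ∖ U = ∅ — both open, so U is clopen.
Only trivial clopens (∅ and X) exist, so (X, τ) is connected.
Compute connected components by grouping points that agree on all clopens:
  component: {1, 2, 3, 4}


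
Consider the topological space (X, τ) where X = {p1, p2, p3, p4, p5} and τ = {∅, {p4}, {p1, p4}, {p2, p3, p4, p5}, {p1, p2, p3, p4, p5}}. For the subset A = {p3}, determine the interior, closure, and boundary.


int(A) = ∅, cl(A) = {p2, p3, p5}, ∂A = {p2, p3, p5}.

Closed sets in (X, τ) are complements of opens:
  closed(X, τ) = {∅, {p1}, {p2, p3, p5}, {p1, p2, p3, p5}, {p1, p2, p3, p4, p5}}.
int(A) = ⋃ {U ∈ τ : U ⊆ A}. Opens contained in A: ∅.
Taking the union of these: int(A) = ∅.
cl(A) = ⋂ {C closed : A ⊆ C}. Closed sets containing A: {p2, p3, p5}, {p1, p2, p3, p5}, {p1, p2, p3, p4, p5}.
Intersecting these: cl(A) = {p2, p3, p5}.
∂A = cl(A) ∖ int(A) = {p2, p3, p5} ∖ ∅ = {p2, p3, p5}.


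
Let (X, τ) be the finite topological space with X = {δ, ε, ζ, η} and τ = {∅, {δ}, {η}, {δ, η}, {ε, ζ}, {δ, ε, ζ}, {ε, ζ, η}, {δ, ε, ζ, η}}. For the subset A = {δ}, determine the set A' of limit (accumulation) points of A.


A' = ∅

For each x ∈ X, list the open sets U ∈ τ with x ∈ U, then check whether U ∩ (A ∖ {x}) ≠ ∅ for every such U.
  x = δ: open {δ} ∋ x has {δ} ∩ (A ∖ {δ}) = ∅, so x is NOT a limit point.
  x = ε: open {ε, ζ} ∋ x has {ε, ζ} ∩ (A ∖ {ε}) = ∅, so x is NOT a limit point.
  x = ζ: open {ε, ζ} ∋ x has {ε, ζ} ∩ (A ∖ {ζ}) = ∅, so x is NOT a limit point.
  x = η: open {η} ∋ x has {η} ∩ (A ∖ {η}) = ∅, so x is NOT a limit point.
Collecting: A' = ∅.


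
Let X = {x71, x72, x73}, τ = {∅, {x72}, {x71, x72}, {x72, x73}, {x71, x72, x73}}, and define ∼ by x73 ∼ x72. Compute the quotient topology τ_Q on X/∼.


X/∼ = {[x71], [x72=x73]}; |τ_Q| = 3.

Equivalence classes: [x71], [x72=x73].
Quotient map π: X → X/∼ sends x71 ↦ [x71], x72 ↦ [x72=x73], x73 ↦ [x72=x73].
For each subset V ⊆ X/∼, compute π^{-1}(V) ⊆ X and check whether π^{-1}(V) ∈ τ. V is open in τ_Q iff π^{-1}(V) ∈ τ.
  V = {}: π^{-1}(V) = ∅ ∈ τ ✓.
  V = {[x71]}: π^{-1}(V) = {x71} ∉ τ ✗.
  V = {[x72=x73]}: π^{-1}(V) = {x72, x73} ∈ τ ✓.
  V = {[x71], [x72=x73]}: π^{-1}(V) = {x71, x72, x73} ∈ τ ✓.
Open sets in the quotient: τ_Q = {{}, {[x72=x73]}, {[x71], [x72=x73]}} (3 elements).


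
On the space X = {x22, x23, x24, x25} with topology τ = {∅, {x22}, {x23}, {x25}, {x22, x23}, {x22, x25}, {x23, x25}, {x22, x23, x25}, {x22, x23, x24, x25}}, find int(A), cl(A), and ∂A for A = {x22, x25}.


int(A) = {x22, x25}, cl(A) = {x22, x24, x25}, ∂A = {x24}.

Closed sets in (X, τ) are complements of opens:
  closed(X, τ) = {∅, {x24}, {x22, x24}, {x23, x24}, {x24, x25}, {x22, x23, x24}, {x22, x24, x25}, {x23, x24, x25}, {x22, x23, x24, x25}}.
int(A) = ⋃ {U ∈ τ : U ⊆ A}. Opens contained in A: ∅, {x22}, {x25}, {x22, x25}.
Taking the union of these: int(A) = {x22, x25}.
cl(A) = ⋂ {C closed : A ⊆ C}. Closed sets containing A: {x22, x24, x25}, {x22, x23, x24, x25}.
Intersecting these: cl(A) = {x22, x24, x25}.
∂A = cl(A) ∖ int(A) = {x22, x24, x25} ∖ {x22, x25} = {x24}.
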